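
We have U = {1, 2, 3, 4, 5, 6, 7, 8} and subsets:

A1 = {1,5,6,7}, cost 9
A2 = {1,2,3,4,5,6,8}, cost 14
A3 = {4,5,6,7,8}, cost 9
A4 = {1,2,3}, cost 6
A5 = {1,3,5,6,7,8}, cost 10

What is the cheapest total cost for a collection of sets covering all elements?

A3, A4 cover every element at cost 9 + 6 = 15.
Any cover uses at least 2 sets; among all covering selections none totals below 15.

15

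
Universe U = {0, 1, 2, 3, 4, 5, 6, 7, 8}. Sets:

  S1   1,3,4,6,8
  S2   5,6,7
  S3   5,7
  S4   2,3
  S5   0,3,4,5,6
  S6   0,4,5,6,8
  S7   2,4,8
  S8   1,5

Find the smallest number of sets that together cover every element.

S1, S2, S4, S5 together cover {0, 1, 2, 3, 4, 5, 6, 7, 8} — every element.
No 3 of the 8 sets cover everything (all 56 triples fall short), so 4 is minimum.

4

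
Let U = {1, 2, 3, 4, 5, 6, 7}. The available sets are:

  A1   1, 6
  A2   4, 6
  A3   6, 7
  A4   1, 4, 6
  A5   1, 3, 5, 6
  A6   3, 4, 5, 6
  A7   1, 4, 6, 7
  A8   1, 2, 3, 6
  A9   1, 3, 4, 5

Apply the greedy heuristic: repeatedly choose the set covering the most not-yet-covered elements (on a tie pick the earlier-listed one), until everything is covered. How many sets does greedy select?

Pick 1: A5 covers 4 new elements (1, 3, 5, 6).
Pick 2: A7 covers 2 new elements (4, 7).
Pick 3: A8 covers 1 new elements (2).
Greedy uses 3 sets.

3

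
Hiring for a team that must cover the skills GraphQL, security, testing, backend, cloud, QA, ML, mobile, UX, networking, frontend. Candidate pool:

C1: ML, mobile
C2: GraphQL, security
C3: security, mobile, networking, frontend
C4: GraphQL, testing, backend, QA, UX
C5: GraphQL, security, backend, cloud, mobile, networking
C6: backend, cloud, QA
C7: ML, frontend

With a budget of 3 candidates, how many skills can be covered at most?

11

Choosing C4, C5, C7 covers {GraphQL, security, testing, backend, cloud, QA, ML, mobile, UX, networking, frontend} — 11 skills.
That is all 11 skills.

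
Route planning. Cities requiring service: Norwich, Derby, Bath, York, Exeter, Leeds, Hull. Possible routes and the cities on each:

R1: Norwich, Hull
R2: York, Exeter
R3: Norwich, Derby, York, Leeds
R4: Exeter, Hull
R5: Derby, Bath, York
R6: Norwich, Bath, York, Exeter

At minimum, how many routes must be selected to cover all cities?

R1, R3, R6 together cover {Norwich, Derby, Bath, York, Exeter, Leeds, Hull} — every city.
No 2 of the 6 routes cover everything (all 15 pairs fall short), so 3 is minimum.

3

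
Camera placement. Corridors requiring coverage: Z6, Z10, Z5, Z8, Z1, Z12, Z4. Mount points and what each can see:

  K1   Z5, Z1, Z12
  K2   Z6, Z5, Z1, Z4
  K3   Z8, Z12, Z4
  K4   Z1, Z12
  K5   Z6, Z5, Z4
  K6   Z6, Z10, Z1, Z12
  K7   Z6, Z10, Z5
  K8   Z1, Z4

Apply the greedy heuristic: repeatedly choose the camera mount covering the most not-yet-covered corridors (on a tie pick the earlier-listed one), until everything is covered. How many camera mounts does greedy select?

3

Pick 1: K2 covers 4 new corridors (Z6, Z5, Z1, Z4).
Pick 2: K3 covers 2 new corridors (Z8, Z12).
Pick 3: K6 covers 1 new corridors (Z10).
Greedy uses 3 camera mounts.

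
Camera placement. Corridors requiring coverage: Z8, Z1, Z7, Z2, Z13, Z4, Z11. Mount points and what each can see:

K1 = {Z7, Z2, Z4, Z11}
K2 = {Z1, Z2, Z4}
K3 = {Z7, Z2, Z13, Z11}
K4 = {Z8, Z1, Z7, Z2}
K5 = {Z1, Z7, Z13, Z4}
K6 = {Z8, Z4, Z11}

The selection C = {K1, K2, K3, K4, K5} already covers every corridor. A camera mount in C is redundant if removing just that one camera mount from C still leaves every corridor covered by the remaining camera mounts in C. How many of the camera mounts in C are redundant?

4

Drop K1: the rest still cover every corridor — redundant.
Drop K2: the rest still cover every corridor — redundant.
Drop K3: the rest still cover every corridor — redundant.
Drop K4: Z8 uncovered — not redundant.
Drop K5: the rest still cover every corridor — redundant.
4 redundant: K1, K2, K3, K5.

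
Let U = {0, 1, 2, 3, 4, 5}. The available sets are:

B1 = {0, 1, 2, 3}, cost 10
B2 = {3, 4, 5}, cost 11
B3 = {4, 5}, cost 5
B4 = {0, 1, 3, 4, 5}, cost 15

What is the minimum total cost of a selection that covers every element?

B1, B3 cover every element at cost 10 + 5 = 15.
Any cover uses at least 2 sets; among all covering selections none totals below 15.

15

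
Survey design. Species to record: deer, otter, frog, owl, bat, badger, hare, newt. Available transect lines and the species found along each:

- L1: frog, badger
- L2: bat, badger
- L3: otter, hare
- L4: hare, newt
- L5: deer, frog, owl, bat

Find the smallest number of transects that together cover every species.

4

L1, L3, L4, L5 together cover {deer, otter, frog, owl, bat, badger, hare, newt} — every species.
No 3 of the 5 transects cover everything (all 10 triples fall short), so 4 is minimum.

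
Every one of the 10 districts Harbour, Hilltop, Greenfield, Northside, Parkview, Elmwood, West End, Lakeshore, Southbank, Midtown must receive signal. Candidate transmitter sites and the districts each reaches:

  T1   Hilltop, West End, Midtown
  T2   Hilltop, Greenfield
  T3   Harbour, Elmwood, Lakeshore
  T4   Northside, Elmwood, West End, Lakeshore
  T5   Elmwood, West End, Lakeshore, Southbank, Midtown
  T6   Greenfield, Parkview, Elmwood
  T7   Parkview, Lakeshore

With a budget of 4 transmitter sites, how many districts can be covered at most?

9

Choosing T1, T3, T4, T6 covers {Harbour, Hilltop, Greenfield, Northside, Parkview, Elmwood, West End, Lakeshore, Midtown} — 9 districts.
No choice of 4 transmitter sites does better; here Southbank is left uncovered.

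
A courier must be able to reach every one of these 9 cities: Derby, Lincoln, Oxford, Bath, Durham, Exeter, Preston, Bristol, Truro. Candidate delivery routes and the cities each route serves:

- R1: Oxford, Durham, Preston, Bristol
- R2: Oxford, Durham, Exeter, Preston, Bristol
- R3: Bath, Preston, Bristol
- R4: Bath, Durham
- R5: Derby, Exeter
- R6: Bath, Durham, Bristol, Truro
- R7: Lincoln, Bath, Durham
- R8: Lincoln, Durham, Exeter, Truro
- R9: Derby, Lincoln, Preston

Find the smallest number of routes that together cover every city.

3

R2, R6, R9 together cover {Derby, Lincoln, Oxford, Bath, Durham, Exeter, Preston, Bristol, Truro} — every city.
No 2 of the 9 routes cover everything (all 36 pairs fall short), so 3 is minimum.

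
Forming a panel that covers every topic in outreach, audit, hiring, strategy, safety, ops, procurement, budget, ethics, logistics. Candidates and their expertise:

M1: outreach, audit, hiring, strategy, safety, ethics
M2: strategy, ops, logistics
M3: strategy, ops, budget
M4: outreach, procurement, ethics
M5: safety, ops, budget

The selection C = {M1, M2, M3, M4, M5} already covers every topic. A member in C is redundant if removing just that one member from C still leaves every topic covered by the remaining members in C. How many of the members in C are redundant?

2

Drop M1: audit, hiring uncovered — not redundant.
Drop M2: logistics uncovered — not redundant.
Drop M3: the rest still cover every topic — redundant.
Drop M4: procurement uncovered — not redundant.
Drop M5: the rest still cover every topic — redundant.
2 redundant: M3, M5.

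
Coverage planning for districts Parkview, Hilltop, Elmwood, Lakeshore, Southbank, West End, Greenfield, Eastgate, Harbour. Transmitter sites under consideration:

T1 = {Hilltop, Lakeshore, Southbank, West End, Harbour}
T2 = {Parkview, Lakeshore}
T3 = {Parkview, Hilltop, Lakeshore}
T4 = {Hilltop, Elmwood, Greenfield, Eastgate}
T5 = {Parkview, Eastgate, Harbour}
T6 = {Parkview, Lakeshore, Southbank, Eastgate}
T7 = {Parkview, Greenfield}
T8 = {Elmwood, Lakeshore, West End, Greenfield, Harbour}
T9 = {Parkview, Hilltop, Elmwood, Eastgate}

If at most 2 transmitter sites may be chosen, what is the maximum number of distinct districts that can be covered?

Choosing T1, T4 covers {Hilltop, Elmwood, Lakeshore, Southbank, West End, Greenfield, Eastgate, Harbour} — 8 districts.
No choice of 2 transmitter sites does better; here Parkview is left uncovered.

8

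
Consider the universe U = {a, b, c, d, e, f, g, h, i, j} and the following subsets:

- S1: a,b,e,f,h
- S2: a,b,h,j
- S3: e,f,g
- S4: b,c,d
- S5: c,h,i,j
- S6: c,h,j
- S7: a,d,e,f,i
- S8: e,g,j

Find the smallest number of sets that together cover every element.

4

S1, S3, S4, S5 together cover {a, b, c, d, e, f, g, h, i, j} — every element.
No 3 of the 8 sets cover everything (all 56 triples fall short), so 4 is minimum.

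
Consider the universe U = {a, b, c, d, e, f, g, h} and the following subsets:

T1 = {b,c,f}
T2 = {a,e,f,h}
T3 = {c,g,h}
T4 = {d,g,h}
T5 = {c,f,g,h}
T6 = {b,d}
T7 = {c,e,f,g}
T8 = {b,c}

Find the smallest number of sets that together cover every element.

3

T1, T2, T4 together cover {a, b, c, d, e, f, g, h} — every element.
No 2 of the 8 sets cover everything (all 28 pairs fall short), so 3 is minimum.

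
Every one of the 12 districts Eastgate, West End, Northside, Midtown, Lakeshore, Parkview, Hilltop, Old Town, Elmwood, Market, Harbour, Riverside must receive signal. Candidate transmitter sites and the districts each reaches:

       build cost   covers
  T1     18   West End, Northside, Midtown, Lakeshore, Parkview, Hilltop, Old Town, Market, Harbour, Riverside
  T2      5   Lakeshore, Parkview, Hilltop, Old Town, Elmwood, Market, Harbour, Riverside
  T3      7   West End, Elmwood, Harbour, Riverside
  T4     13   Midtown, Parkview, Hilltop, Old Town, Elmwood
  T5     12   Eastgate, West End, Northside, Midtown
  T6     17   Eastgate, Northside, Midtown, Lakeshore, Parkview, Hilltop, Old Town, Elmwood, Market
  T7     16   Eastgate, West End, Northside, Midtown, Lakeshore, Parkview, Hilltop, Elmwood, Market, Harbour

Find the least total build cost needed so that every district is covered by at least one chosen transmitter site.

T2, T5 cover every district at build cost 5 + 12 = 17.
Any cover uses at least 2 transmitter sites; among all covering selections none totals below 17.

17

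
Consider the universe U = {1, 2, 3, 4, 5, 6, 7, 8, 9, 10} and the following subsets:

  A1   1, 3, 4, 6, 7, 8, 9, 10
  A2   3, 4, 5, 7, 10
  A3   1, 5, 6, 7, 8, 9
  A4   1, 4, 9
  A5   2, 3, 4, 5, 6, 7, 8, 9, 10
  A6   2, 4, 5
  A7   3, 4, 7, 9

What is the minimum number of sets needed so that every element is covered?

2

A1, A5 together cover {1, 2, 3, 4, 5, 6, 7, 8, 9, 10} — every element.
No single set contains all 10 elements, so 2 is optimal.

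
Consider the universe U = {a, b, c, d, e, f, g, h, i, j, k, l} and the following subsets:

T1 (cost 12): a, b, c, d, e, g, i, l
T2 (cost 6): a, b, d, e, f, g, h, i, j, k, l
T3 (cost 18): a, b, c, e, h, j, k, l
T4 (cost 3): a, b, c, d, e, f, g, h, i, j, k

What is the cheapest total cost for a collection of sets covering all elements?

9

T2, T4 cover every element at cost 6 + 3 = 9.
Any cover uses at least 2 sets; among all covering selections none totals below 9.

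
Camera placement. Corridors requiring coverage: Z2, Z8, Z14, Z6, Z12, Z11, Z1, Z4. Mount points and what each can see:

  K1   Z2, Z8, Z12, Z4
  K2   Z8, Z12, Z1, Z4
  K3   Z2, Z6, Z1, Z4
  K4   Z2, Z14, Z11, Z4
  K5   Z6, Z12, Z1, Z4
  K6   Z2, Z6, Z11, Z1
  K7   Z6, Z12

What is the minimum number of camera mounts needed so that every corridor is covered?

3

K1, K3, K4 together cover {Z2, Z8, Z14, Z6, Z12, Z11, Z1, Z4} — every corridor.
No 2 of the 7 camera mounts cover everything (all 21 pairs fall short), so 3 is minimum.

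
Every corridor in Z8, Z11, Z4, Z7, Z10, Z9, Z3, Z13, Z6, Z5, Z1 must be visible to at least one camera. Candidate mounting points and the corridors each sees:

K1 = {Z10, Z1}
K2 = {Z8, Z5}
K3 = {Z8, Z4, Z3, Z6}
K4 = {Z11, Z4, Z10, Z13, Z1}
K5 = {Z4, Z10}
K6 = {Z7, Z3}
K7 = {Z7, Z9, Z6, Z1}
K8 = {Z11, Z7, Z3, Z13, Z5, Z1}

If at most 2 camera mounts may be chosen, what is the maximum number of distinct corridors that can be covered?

Choosing K3, K8 covers {Z8, Z11, Z4, Z7, Z3, Z13, Z6, Z5, Z1} — 9 corridors.
No choice of 2 camera mounts does better; here Z10, Z9 are left uncovered.

9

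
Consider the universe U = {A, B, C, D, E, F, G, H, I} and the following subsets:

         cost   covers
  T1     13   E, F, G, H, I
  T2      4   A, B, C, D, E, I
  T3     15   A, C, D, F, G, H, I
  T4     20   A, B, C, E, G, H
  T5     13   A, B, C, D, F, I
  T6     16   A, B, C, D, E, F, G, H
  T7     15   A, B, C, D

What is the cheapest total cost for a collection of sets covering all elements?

17

T1, T2 cover every element at cost 13 + 4 = 17.
Any cover uses at least 2 sets; among all covering selections none totals below 17.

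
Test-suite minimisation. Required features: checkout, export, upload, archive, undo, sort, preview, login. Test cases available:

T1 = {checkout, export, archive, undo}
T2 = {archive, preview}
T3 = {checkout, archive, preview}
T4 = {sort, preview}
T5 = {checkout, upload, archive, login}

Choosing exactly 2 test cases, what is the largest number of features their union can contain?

Choosing T1, T4 covers {checkout, export, archive, undo, sort, preview} — 6 features.
No choice of 2 test cases does better; here upload, login are left uncovered.

6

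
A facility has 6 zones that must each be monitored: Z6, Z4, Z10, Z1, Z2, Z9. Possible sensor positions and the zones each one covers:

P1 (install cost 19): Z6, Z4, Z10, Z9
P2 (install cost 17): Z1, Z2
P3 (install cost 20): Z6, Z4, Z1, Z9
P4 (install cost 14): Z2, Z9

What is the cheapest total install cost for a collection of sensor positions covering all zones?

36

P1, P2 cover every zone at install cost 19 + 17 = 36.
Any cover uses at least 2 sensor positions; among all covering selections none totals below 36.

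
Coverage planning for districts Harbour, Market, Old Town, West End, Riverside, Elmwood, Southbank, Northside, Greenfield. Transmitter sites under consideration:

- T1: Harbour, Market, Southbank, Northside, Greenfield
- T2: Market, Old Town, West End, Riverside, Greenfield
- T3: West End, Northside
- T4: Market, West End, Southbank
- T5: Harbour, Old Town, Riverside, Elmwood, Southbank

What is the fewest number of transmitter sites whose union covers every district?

3

T1, T2, T5 together cover {Harbour, Market, Old Town, West End, Riverside, Elmwood, Southbank, Northside, Greenfield} — every district.
No 2 of the 5 transmitter sites cover everything (all 10 pairs fall short), so 3 is minimum.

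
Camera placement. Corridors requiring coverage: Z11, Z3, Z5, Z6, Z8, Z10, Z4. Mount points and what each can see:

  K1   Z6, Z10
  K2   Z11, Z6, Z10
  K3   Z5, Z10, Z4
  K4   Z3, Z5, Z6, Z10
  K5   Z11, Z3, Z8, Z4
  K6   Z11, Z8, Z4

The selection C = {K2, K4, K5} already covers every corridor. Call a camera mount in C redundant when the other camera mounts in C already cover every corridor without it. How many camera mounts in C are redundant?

Drop K2: the rest still cover every corridor — redundant.
Drop K4: Z5 uncovered — not redundant.
Drop K5: Z8, Z4 uncovered — not redundant.
1 redundant: K2.

1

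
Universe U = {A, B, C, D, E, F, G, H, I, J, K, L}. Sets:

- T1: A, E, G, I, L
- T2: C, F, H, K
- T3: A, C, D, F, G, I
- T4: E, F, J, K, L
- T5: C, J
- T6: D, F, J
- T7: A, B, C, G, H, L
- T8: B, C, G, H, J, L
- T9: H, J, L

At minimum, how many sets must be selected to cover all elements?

T3, T4, T7 together cover {A, B, C, D, E, F, G, H, I, J, K, L} — every element.
No 2 of the 9 sets cover everything (all 36 pairs fall short), so 3 is minimum.

3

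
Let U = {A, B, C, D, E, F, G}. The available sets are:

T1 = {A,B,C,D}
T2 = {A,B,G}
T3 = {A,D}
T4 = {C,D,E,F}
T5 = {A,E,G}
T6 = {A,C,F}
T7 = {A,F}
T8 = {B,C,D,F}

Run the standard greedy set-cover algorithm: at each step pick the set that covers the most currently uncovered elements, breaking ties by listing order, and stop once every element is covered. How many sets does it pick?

Pick 1: T1 covers 4 new elements (A, B, C, D).
Pick 2: T4 covers 2 new elements (E, F).
Pick 3: T2 covers 1 new elements (G).
Greedy uses 3 sets. (The true minimum is 2.)

3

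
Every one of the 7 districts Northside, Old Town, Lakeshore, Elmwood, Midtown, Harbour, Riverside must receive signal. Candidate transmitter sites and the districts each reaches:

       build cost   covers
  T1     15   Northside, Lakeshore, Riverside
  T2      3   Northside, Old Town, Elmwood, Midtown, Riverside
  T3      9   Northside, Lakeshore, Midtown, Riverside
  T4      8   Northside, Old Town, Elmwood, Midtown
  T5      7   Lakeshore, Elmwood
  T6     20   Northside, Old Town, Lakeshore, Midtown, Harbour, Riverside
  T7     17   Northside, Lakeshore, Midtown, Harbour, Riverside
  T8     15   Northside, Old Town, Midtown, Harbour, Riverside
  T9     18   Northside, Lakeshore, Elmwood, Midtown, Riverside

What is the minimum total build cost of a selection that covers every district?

20

T2, T7 cover every district at build cost 3 + 17 = 20.
Any cover uses at least 2 transmitter sites; among all covering selections none totals below 20.
Greedy by coverage-per-build cost would pick T2, T5, T8 for 25 — worse than the optimum 20.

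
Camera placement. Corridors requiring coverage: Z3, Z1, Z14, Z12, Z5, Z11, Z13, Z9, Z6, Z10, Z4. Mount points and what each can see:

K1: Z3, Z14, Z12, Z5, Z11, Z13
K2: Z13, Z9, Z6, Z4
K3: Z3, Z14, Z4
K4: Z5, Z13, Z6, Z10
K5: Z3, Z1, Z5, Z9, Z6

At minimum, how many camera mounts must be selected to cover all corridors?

K1, K2, K4, K5 together cover {Z3, Z1, Z14, Z12, Z5, Z11, Z13, Z9, Z6, Z10, Z4} — every corridor.
No 3 of the 5 camera mounts cover everything (all 10 triples fall short), so 4 is minimum.

4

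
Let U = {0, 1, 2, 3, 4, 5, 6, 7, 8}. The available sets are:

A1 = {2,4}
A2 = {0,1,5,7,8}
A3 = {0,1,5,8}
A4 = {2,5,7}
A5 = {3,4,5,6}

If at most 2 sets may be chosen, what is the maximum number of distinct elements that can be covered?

8

Choosing A2, A5 covers {0, 1, 3, 4, 5, 6, 7, 8} — 8 elements.
No choice of 2 sets does better; here 2 is left uncovered.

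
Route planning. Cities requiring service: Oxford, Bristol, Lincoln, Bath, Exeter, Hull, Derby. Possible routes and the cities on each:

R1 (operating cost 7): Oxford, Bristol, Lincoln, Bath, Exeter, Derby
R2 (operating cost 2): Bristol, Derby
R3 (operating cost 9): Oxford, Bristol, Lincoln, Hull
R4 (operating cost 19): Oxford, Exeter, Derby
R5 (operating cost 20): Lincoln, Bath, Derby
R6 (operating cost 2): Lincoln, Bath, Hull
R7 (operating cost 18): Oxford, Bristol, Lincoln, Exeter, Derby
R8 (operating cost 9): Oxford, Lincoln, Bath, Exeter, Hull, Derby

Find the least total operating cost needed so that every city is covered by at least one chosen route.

R1, R6 cover every city at operating cost 7 + 2 = 9.
Any cover uses at least 2 routes; among all covering selections none totals below 9.
Greedy by coverage-per-operating cost would pick R6, R2, R1 for 11 — worse than the optimum 9.

9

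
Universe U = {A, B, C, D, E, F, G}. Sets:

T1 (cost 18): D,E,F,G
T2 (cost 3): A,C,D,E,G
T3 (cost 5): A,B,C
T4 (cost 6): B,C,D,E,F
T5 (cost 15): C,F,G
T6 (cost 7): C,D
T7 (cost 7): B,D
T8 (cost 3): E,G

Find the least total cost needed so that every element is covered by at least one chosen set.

9

T2, T4 cover every element at cost 3 + 6 = 9.
Any cover uses at least 2 sets; among all covering selections none totals below 9.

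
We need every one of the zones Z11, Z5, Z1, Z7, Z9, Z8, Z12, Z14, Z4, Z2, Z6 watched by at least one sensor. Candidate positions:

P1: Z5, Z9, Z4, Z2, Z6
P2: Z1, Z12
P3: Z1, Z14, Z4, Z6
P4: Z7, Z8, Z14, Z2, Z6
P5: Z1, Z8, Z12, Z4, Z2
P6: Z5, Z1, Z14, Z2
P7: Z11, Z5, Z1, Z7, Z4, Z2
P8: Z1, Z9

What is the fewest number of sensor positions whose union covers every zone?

4

P1, P2, P4, P7 together cover {Z11, Z5, Z1, Z7, Z9, Z8, Z12, Z14, Z4, Z2, Z6} — every zone.
No 3 of the 8 sensor positions cover everything (all 56 triples fall short), so 4 is minimum.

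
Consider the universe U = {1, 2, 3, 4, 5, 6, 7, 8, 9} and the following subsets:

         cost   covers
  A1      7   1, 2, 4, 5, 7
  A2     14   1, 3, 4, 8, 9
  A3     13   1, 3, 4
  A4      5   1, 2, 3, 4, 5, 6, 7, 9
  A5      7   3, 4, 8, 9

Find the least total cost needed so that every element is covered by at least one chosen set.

12

A4, A5 cover every element at cost 5 + 7 = 12.
Any cover uses at least 2 sets; among all covering selections none totals below 12.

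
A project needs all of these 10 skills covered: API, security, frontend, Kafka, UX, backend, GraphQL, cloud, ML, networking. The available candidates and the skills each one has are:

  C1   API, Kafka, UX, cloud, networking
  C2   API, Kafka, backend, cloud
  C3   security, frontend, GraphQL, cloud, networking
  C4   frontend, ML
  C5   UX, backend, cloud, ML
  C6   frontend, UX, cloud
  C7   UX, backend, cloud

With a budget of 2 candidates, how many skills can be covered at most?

8

Choosing C1, C3 covers {API, security, frontend, Kafka, UX, GraphQL, cloud, networking} — 8 skills.
No choice of 2 candidates does better; here backend, ML are left uncovered.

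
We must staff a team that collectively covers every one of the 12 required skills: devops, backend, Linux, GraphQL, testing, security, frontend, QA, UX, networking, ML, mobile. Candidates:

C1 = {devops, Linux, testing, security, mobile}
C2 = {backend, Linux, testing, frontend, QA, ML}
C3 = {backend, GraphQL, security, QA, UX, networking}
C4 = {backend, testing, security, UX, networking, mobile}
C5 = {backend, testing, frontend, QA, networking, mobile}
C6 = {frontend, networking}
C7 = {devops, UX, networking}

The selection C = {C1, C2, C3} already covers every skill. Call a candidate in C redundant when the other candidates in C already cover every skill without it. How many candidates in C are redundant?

0

Drop C1: devops, mobile uncovered — not redundant.
Drop C2: frontend, ML uncovered — not redundant.
Drop C3: GraphQL, UX, networking uncovered — not redundant.
None of the candidates in C is redundant.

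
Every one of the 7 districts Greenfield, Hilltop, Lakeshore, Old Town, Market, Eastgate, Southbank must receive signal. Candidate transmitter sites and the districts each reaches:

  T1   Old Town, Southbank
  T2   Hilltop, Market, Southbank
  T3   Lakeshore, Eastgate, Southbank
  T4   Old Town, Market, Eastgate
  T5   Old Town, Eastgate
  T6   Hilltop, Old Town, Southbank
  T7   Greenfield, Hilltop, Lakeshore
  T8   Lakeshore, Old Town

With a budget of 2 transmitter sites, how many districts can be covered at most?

Choosing T4, T7 covers {Greenfield, Hilltop, Lakeshore, Old Town, Market, Eastgate} — 6 districts.
No choice of 2 transmitter sites does better; here Southbank is left uncovered.

6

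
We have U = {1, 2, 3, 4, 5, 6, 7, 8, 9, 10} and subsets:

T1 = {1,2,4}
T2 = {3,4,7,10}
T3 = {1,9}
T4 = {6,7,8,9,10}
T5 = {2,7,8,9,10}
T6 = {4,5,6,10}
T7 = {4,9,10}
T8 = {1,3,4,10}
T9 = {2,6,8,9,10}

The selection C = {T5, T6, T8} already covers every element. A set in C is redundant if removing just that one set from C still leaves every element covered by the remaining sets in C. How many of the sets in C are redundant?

0

Drop T5: 2, 7, 8, 9 uncovered — not redundant.
Drop T6: 5, 6 uncovered — not redundant.
Drop T8: 1, 3 uncovered — not redundant.
None of the sets in C is redundant.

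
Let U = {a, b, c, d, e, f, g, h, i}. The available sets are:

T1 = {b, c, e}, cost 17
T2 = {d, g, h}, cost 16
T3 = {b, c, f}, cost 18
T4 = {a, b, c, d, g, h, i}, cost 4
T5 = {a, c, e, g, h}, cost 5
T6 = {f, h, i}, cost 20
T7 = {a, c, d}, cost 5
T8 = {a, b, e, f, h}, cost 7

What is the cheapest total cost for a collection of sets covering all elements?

T4, T8 cover every element at cost 4 + 7 = 11.
Any cover uses at least 2 sets; among all covering selections none totals below 11.

11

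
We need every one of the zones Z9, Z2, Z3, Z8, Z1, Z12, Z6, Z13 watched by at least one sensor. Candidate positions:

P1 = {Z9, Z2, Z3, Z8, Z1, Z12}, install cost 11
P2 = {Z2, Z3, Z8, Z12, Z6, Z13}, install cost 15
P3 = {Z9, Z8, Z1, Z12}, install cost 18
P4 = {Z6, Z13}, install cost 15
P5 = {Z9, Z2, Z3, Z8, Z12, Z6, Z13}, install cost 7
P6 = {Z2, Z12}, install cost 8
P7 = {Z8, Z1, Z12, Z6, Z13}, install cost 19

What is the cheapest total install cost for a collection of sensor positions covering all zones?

18

P1, P5 cover every zone at install cost 11 + 7 = 18.
Any cover uses at least 2 sensor positions; among all covering selections none totals below 18.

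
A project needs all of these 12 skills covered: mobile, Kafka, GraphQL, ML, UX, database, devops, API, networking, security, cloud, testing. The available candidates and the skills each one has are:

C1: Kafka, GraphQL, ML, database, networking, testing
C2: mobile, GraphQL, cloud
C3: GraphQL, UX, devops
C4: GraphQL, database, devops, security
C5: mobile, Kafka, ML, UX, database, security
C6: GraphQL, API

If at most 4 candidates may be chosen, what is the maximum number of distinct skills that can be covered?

11

Choosing C1, C2, C3, C4 covers {mobile, Kafka, GraphQL, ML, UX, database, devops, networking, security, cloud, testing} — 11 skills.
No choice of 4 candidates does better; here API is left uncovered.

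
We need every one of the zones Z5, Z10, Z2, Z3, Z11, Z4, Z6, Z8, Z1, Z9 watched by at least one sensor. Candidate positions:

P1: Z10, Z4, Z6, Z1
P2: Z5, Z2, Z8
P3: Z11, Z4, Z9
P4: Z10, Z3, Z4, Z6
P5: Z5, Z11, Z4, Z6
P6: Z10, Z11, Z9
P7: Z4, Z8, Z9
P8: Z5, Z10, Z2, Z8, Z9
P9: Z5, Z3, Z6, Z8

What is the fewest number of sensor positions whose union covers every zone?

4

P1, P2, P3, P4 together cover {Z5, Z10, Z2, Z3, Z11, Z4, Z6, Z8, Z1, Z9} — every zone.
No 3 of the 9 sensor positions cover everything (all 84 triples fall short), so 4 is minimum.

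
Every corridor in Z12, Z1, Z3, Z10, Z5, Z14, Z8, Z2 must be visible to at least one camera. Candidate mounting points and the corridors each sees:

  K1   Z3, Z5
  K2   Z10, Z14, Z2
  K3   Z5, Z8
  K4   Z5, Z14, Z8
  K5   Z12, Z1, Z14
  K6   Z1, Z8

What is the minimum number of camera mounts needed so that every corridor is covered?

K1, K2, K3, K5 together cover {Z12, Z1, Z3, Z10, Z5, Z14, Z8, Z2} — every corridor.
No 3 of the 6 camera mounts cover everything (all 20 triples fall short), so 4 is minimum.

4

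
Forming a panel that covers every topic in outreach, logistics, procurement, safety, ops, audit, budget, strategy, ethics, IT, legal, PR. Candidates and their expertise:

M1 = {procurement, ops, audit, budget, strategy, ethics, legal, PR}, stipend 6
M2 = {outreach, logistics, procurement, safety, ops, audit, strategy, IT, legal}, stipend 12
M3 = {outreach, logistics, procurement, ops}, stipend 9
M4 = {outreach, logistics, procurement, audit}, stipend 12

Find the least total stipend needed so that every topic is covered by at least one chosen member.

18

M1, M2 cover every topic at stipend 6 + 12 = 18.
Any cover uses at least 2 members; among all covering selections none totals below 18.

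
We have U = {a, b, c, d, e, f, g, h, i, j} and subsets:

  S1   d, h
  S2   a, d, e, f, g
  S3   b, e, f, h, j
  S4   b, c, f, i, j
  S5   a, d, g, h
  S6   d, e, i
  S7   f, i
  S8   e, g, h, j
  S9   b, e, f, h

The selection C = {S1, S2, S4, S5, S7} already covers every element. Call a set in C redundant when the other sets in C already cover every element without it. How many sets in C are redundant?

3

Drop S1: the rest still cover every element — redundant.
Drop S2: e uncovered — not redundant.
Drop S4: b, c, j uncovered — not redundant.
Drop S5: the rest still cover every element — redundant.
Drop S7: the rest still cover every element — redundant.
3 redundant: S1, S5, S7.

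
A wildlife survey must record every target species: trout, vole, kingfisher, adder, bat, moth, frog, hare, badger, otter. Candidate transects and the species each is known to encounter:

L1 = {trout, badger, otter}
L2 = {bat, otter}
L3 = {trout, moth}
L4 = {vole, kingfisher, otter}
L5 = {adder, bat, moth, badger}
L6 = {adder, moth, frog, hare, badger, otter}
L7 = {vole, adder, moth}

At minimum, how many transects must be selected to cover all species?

4

L1, L2, L4, L6 together cover {trout, vole, kingfisher, adder, bat, moth, frog, hare, badger, otter} — every species.
No 3 of the 7 transects cover everything (all 35 triples fall short), so 4 is minimum.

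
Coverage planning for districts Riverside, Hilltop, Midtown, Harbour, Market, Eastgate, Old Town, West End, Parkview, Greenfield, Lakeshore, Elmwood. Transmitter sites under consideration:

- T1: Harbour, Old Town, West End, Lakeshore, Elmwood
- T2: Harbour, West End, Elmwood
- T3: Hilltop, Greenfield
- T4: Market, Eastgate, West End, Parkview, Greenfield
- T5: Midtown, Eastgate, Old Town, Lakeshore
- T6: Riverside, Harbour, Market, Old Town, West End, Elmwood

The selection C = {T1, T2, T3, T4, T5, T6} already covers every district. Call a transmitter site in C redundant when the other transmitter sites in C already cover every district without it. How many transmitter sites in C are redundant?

Drop T1: the rest still cover every district — redundant.
Drop T2: the rest still cover every district — redundant.
Drop T3: Hilltop uncovered — not redundant.
Drop T4: Parkview uncovered — not redundant.
Drop T5: Midtown uncovered — not redundant.
Drop T6: Riverside uncovered — not redundant.
2 redundant: T1, T2.

2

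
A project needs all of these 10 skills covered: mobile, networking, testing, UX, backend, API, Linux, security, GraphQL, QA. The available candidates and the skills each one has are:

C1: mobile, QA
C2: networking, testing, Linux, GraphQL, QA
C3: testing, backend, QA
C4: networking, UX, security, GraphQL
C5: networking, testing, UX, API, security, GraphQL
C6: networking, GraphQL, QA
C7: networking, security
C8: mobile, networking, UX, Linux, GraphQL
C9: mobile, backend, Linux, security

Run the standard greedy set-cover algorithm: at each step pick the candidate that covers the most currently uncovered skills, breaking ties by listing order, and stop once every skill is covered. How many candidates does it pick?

3

Pick 1: C5 covers 6 new skills (networking, testing, UX, API, security, GraphQL).
Pick 2: C9 covers 3 new skills (mobile, backend, Linux).
Pick 3: C1 covers 1 new skills (QA).
Greedy uses 3 candidates.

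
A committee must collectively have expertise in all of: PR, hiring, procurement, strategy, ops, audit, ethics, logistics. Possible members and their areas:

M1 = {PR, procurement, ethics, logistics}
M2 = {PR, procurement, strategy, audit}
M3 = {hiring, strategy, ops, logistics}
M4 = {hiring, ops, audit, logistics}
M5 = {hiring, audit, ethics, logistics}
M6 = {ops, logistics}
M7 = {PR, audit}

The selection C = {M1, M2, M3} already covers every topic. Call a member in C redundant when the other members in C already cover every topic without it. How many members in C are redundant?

Drop M1: ethics uncovered — not redundant.
Drop M2: audit uncovered — not redundant.
Drop M3: hiring, ops uncovered — not redundant.
None of the members in C is redundant.

0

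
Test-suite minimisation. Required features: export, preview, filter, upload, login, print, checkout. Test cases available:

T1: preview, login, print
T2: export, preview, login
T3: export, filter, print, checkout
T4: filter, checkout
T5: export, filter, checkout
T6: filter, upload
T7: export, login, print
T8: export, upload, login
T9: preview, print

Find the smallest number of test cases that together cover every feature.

3

T1, T3, T6 together cover {export, preview, filter, upload, login, print, checkout} — every feature.
No 2 of the 9 test cases cover everything (all 36 pairs fall short), so 3 is minimum.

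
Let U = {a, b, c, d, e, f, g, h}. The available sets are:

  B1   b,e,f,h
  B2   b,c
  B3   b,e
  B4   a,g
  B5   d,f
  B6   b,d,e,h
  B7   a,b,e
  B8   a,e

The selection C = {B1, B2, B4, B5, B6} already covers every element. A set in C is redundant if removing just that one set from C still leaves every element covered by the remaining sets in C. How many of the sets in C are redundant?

Drop B1: the rest still cover every element — redundant.
Drop B2: c uncovered — not redundant.
Drop B4: a, g uncovered — not redundant.
Drop B5: the rest still cover every element — redundant.
Drop B6: the rest still cover every element — redundant.
3 redundant: B1, B5, B6.

3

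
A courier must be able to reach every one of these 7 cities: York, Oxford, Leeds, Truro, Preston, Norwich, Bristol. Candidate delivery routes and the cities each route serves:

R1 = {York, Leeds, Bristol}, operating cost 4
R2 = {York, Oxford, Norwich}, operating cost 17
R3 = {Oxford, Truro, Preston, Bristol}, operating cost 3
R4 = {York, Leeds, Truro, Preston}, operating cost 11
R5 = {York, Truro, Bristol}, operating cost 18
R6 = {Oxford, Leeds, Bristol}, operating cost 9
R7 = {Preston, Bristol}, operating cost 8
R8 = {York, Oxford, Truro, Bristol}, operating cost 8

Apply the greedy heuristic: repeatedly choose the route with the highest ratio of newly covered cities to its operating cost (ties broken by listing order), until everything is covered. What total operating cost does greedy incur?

Pick 1: R3 adds 4 new (Oxford, Truro, Preston, Bristol) at operating cost 3 (ratio 4/3).
Pick 2: R1 adds 2 new (York, Leeds) at operating cost 4 (ratio 2/4).
Pick 3: R2 adds 1 new (Norwich) at operating cost 17 (ratio 1/17).
Greedy total operating cost: 3 + 4 + 17 = 24.

24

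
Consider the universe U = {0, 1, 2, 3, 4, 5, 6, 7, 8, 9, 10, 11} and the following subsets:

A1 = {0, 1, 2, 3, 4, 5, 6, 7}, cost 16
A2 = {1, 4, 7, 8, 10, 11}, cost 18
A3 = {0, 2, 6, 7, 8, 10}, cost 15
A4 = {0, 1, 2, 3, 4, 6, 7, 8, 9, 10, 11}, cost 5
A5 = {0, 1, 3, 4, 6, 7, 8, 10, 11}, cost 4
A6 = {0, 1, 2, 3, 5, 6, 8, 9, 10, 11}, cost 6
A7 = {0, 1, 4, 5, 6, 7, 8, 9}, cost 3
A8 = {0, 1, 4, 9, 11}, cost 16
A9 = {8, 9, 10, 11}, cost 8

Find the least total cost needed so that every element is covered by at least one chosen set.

8

A4, A7 cover every element at cost 5 + 3 = 8.
Any cover uses at least 2 sets; among all covering selections none totals below 8.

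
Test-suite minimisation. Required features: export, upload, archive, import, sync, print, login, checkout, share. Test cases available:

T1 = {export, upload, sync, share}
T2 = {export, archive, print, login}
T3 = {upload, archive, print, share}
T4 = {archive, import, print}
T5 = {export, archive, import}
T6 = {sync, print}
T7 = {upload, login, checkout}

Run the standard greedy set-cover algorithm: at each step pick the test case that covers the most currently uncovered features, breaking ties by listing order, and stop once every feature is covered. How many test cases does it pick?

4

Pick 1: T1 covers 4 new features (export, upload, sync, share).
Pick 2: T2 covers 3 new features (archive, print, login).
Pick 3: T4 covers 1 new features (import).
Pick 4: T7 covers 1 new features (checkout).
Greedy uses 4 test cases. (The true minimum is 3.)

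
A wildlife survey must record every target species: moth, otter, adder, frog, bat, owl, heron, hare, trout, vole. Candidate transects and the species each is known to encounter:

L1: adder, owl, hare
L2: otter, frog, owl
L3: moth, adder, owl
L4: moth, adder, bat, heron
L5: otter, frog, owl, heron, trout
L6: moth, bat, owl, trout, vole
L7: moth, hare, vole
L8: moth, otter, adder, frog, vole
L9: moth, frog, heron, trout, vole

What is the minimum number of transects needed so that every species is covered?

3

L1, L5, L6 together cover {moth, otter, adder, frog, bat, owl, heron, hare, trout, vole} — every species.
No 2 of the 9 transects cover everything (all 36 pairs fall short), so 3 is minimum.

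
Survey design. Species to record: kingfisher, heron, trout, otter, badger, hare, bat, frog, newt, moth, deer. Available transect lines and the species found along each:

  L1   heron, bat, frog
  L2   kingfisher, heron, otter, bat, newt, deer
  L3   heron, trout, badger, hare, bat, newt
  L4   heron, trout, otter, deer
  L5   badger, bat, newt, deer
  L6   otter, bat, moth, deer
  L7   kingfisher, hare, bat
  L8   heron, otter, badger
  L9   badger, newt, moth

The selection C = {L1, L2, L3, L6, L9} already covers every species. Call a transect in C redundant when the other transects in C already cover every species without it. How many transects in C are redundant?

Drop L1: frog uncovered — not redundant.
Drop L2: kingfisher uncovered — not redundant.
Drop L3: trout, hare uncovered — not redundant.
Drop L6: the rest still cover every species — redundant.
Drop L9: the rest still cover every species — redundant.
2 redundant: L6, L9.

2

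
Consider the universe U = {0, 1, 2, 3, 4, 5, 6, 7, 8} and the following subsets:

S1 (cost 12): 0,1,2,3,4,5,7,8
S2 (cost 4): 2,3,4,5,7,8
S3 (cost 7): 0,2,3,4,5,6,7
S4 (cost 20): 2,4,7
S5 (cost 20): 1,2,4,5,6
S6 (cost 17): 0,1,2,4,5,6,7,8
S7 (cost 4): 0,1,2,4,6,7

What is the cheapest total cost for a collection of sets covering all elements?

S2, S7 cover every element at cost 4 + 4 = 8.
Any cover uses at least 2 sets; among all covering selections none totals below 8.

8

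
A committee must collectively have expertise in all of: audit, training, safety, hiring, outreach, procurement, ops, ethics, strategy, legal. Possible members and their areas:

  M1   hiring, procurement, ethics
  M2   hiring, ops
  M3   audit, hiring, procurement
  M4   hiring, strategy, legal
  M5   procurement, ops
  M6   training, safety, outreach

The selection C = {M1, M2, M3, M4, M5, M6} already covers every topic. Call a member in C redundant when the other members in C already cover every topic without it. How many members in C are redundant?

Drop M1: ethics uncovered — not redundant.
Drop M2: the rest still cover every topic — redundant.
Drop M3: audit uncovered — not redundant.
Drop M4: strategy, legal uncovered — not redundant.
Drop M5: the rest still cover every topic — redundant.
Drop M6: training, safety, outreach uncovered — not redundant.
2 redundant: M2, M5.

2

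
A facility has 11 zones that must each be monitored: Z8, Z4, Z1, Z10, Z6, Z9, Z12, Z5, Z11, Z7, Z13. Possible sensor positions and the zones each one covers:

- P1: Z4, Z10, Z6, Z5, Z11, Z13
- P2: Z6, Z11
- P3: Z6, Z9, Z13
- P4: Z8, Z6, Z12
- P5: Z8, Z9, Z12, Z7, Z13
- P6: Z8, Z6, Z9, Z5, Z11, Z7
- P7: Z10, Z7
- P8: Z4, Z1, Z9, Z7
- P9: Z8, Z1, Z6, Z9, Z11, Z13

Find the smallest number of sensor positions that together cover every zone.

P1, P4, P8 together cover {Z8, Z4, Z1, Z10, Z6, Z9, Z12, Z5, Z11, Z7, Z13} — every zone.
No 2 of the 9 sensor positions cover everything (all 36 pairs fall short), so 3 is minimum.

3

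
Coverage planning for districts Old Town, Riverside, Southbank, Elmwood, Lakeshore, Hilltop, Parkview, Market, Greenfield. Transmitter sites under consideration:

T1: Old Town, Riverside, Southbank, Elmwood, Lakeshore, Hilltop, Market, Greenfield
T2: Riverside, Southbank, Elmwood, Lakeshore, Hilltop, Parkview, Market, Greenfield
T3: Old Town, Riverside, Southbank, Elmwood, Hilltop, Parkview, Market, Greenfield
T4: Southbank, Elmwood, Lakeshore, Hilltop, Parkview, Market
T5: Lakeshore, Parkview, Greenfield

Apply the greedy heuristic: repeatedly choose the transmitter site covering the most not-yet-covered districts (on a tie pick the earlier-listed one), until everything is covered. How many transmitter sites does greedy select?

Pick 1: T1 covers 8 new districts (Old Town, Riverside, Southbank, Elmwood, Lakeshore, Hilltop, Market, Greenfield).
Pick 2: T2 covers 1 new districts (Parkview).
Greedy uses 2 transmitter sites.

2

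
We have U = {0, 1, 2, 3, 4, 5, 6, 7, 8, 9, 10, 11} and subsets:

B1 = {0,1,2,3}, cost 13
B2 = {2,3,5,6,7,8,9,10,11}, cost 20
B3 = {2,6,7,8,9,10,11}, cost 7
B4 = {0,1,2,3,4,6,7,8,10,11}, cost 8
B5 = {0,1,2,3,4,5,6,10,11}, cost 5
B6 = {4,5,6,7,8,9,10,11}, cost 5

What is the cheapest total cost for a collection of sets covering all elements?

B5, B6 cover every element at cost 5 + 5 = 10.
Any cover uses at least 2 sets; among all covering selections none totals below 10.

10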